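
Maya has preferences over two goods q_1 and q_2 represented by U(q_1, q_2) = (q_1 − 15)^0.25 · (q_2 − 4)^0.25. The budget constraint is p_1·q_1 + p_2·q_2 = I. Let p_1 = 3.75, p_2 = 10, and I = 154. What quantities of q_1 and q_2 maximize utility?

q_1* = 22.7, q_2* = 6.8875

This is Cobb-Douglas in (q_1−15, q_2−4): tangency gives 0.25·p_2·(q_2−4) = 0.25·p_1·(q_1−15).
Substituting into the budget: q_1* = 15 + 0.5·(I − 15·p_1 − 4·p_2)/p_1, and q_2* = 4 + 0.5·(…)/p_2.
Discretionary income = 154 − 15·3.75 − 4·10 = 57.75; q_1* = 15 + 0.5·57.75/3.75 = 22.7; q_2* = 4 + 0.5·57.75/10 = 6.8875.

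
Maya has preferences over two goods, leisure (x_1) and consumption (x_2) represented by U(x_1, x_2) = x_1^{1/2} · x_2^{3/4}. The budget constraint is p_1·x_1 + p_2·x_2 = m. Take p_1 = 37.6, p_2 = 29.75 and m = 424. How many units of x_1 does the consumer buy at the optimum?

Demand: x_1*(p_1,p_2,m) = 0.4·m/p_1 and x_2* = 0.6·m/p_2.
At p_1=37.6, p_2=29.75, m=424: x_1* = 0.4·424/37.6 = 4.5106.

x_1* = 4.5106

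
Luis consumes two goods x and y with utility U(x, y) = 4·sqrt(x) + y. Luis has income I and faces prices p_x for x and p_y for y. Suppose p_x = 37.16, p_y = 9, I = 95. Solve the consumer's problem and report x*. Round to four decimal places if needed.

x* = 0.2346

Solve: √x = 2·p_y/p_x, so x*(p_x,p_y) = (2·p_y/p_x)², and y* = (I − p_x·x*)/p_y.
Plugging in: x* = (2·9/37.16)² = 0.2346.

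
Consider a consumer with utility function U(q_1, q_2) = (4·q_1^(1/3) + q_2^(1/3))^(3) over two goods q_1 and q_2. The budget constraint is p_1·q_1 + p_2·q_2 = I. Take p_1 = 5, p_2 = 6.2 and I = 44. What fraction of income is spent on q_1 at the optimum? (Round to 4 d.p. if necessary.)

MU_q_1 ∝ 4·q_1^(-2/3), MU_q_2 ∝ q_2^(-2/3), so MRS = 4·(q_2/q_1)^(2/3) = p_1/p_2.
Solve for the ratio: q_2/q_1 = [(1/4)·p_1/p_2]^(1.5).
Substitute q_2 = (q_2/q_1)·q_1 into the budget: q_1* = I/(p_1 + p_2·(q_2/q_1)).
Numerically q_2/q_1 = 0.090527, so q_1* = 44/(5 + 6.2·0.090527) = 7.9119 and q_2* = 0.090527·7.9119 = 0.7162.
Expenditure on q_1: 5·7.9119 = 39.5593; share = 0.8991.

share on q_1 = 0.8991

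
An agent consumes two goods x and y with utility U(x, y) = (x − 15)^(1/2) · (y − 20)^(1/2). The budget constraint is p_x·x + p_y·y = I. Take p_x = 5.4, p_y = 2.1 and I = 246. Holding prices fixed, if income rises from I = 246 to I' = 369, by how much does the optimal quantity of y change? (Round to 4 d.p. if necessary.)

MRS = (y−20)/(x−15). Tangency with p_x/p_y gives y−20 = (p_x/p_y)·(x−15).
After buying the subsistence bundle (15, 20), a share 0.5 of the remaining income goes to x: x* = 15 + 0.5·(I − 15p_x − 20p_y)/p_x.
Discretionary income = 246 − 15·5.4 − 20·2.1 = 123; y* = 20 + 0.5·123/2.1 = 49.2857.
At I' = 369: y* = 78.5714. Change: 78.5714 − 49.2857 = 29.2857.

Δy* = 29.2857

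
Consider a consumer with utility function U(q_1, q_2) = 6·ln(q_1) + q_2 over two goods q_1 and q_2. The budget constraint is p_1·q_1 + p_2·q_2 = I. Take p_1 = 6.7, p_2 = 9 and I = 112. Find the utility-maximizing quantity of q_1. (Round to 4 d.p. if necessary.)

q_1* = 8.0597

Set MRS = p_1/p_2: (6/q_1)/1 = p_1/p_2.
So q_1*(p_1,p_2) = 6·p_2/p_1, independent of income; and q_2* = (I − 6·p_2)/p_2.
At the given prices: q_1* = 6·9/6.7 = 8.0597.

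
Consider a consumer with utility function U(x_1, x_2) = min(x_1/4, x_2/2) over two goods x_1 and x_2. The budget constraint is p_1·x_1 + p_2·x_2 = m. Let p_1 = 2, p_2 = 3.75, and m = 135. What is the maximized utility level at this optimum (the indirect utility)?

V = 8.7097

With perfect complements, no substitution: consume in ratio x_1:x_2 = 4:2.
Budget: p_1·x_1 + p_2·(1/2)·x_1 = m, so (4·p_1 + 2·p_2)·x_1 = 4·m.
Demand: x_1*(p_1,p_2,m) = 4·m/(4·p_1 + 2·p_2), x_2* = 2·m/(4·p_1 + 2·p_2).
Here 4·2 + 2·3.75 = 15.5, giving x_1* = 34.8387 and x_2* = 17.4194.
Utility at the optimum: U(34.8387, 17.4194) = 8.7097.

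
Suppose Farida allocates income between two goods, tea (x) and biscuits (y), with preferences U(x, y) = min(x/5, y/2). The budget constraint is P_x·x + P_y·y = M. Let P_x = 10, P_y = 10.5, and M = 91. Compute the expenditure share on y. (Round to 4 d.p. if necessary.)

With perfect complements, no substitution: consume in ratio x:y = 5:2.
Budget: P_x·x + P_y·(2/5)·x = M, so (5·P_x + 2·P_y)·x = 5·M.
Demand: x*(P_x,P_y,M) = 5·M/(5·P_x + 2·P_y), y* = 2·M/(5·P_x + 2·P_y).
Here 5·10 + 2·10.5 = 71, giving x* = 6.4085 and y* = 2.5634.
Expenditure on y: 10.5·2.5634 = 26.9155; share = 0.2958.

share on y = 0.2958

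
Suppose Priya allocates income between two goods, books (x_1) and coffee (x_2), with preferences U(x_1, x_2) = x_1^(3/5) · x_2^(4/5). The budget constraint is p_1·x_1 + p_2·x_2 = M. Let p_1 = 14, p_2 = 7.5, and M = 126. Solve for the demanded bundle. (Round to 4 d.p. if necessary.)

MU_x_1/MU_x_2 = (0.6·x_2)/(0.8·x_1); tangency sets this equal to p_1/p_2.
Rearranging, p_2·x_2 = (4/3)·p_1·x_1. Substituting into the budget gives p_1·x_1·(1 + (4/3)) = M.
Demand: x_1*(p_1,p_2,M) = 3/7·M/p_1 and x_2* = 4/7·M/p_2.
At p_1=14, p_2=7.5, M=126: x_1* = 3/7·126/14 = 3.8571, x_2* = 9.6.

x_1* = 3.8571, x_2* = 9.6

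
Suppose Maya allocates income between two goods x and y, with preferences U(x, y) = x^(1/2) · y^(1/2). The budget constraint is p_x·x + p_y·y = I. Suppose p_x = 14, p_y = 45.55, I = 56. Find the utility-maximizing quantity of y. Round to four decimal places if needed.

The MRS is y/x. Set MRS = p_x/p_y.
So 0.5·p_y·y = 0.5·p_x·x; combined with the budget, a share 0.5 of income goes to x.
Demand: x*(p_x,p_y,I) = 0.5·I/p_x and y* = 0.5·I/p_y.
At p_x=14, p_y=45.55, I=56: y* = 0.5·56/45.55 = 0.6147.

y* = 0.6147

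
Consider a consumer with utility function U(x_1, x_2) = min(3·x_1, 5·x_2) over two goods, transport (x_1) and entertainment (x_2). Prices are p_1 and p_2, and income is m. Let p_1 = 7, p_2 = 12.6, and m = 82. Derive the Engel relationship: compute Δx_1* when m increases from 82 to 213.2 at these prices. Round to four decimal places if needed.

With perfect complements, no substitution: consume in ratio x_1:x_2 = 5:3.
Budget: p_1·x_1 + p_2·(3/5)·x_1 = m, so (5·p_1 + 3·p_2)·x_1 = 5·m.
Demand: x_1*(p_1,p_2,m) = 5·m/(5·p_1 + 3·p_2), x_2* = 3·m/(5·p_1 + 3·p_2).
Here 5·7 + 3·12.6 = 72.8, giving x_1* = 5.6319.
At m' = 213.2: x_1* = 14.6429. Change: 14.6429 − 5.6319 = 9.011.

Δx_1* = 9.011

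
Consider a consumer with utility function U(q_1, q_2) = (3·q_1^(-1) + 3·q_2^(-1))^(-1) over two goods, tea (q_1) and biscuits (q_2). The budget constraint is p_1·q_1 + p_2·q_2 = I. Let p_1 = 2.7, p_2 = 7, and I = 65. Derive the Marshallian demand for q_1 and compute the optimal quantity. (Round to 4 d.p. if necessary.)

From the CES first-order condition, (q_2/q_1)^(2) = p_1/p_2.
Hence q_2/q_1 = (p_1/p_2)^(1/(2)), i.e. raised to the 0.5 power.
With the ratio pinned down, the budget gives q_1* = I/(p_1 + p_2·(q_2/q_1)) and q_2* = (q_2/q_1)·q_1*.
Numerically q_2/q_1 = 0.621059, so q_1* = 65/(2.7 + 7·0.621059) = 9.2232.

q_1* = 9.2232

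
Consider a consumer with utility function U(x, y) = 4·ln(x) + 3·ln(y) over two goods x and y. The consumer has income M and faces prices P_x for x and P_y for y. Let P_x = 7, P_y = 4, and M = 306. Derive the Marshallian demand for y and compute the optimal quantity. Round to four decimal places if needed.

Demand: x*(P_x,P_y,M) = 4/7·M/P_x and y* = 3/7·M/P_y.
At P_x=7, P_y=4, M=306: y* = 3/7·306/4 = 32.7857.

y* = 32.7857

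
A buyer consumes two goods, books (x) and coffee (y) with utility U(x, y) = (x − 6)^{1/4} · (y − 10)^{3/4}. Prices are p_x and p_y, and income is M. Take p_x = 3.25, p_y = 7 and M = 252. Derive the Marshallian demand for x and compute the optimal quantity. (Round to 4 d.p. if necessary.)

This is Cobb-Douglas in (x−6, y−10): tangency gives 0.25·p_y·(y−10) = 0.75·p_x·(x−6).
Substituting into the budget: x* = 6 + 0.25·(M − 6·p_x − 10·p_y)/p_x, and y* = 10 + 0.75·(…)/p_y.
Discretionary income = 252 − 6·3.25 − 10·7 = 162.5; x* = 6 + 0.25·162.5/3.25 = 18.5.

x* = 18.5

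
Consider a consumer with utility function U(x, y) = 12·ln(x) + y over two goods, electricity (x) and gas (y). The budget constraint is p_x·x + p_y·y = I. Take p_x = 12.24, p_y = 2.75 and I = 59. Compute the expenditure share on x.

Set MRS = p_x/p_y: (12/x)/1 = p_x/p_y.
So x*(p_x,p_y) = 12·p_y/p_x, independent of income; and y* = (I − 12·p_y)/p_y.
At the given prices: x* = 12·2.75/12.24 = 2.6961, and y* = 9.4545.
Expenditure on x: 12.24·2.6961 = 33; share = 0.5593.

share on x = 0.5593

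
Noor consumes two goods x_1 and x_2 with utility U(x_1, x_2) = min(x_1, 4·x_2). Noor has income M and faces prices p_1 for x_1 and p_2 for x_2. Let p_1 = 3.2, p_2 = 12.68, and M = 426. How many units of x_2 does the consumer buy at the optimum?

x_2* = 16.719

Leontief preferences: the optimum is at the kink where x_1/4 = x_2/1, i.e. x_2 = (1/4)·x_1.
Budget: p_1·x_1 + p_2·(1/4)·x_1 = M, so (4·p_1 + p_2)·x_1 = 4·M.
Demand: x_1*(p_1,p_2,M) = 4·M/(4·p_1 + p_2), x_2* = M/(4·p_1 + p_2).
Here 4·3.2 + 12.68 = 25.48, giving x_2* = 16.719.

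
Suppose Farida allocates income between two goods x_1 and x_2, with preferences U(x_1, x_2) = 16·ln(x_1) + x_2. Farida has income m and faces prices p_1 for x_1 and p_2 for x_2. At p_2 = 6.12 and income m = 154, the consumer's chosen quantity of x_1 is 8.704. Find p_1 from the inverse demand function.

MU_x_1 = 16/x_1, MU_x_2 = 1. Tangency: 16/x_1 = p_1/p_2.
So x_1*(p_1,p_2) = 16·p_2/p_1, independent of income; and x_2* = (m − 16·p_2)/p_2.
Set x_1* = 8.704 in the demand function and solve for p_1: p_1 = 11.25.

p_1 = 11.25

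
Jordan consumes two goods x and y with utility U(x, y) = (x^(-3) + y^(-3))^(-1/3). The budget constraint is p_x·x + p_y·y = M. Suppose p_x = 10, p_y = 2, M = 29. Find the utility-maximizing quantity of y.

MU_x ∝ x^(-4), MU_y ∝ y^(-4), so MRS = (y/x)^(4) = p_x/p_y.
Solve for the ratio: y/x = [p_x/p_y]^(0.25).
With the ratio pinned down, the budget gives x* = M/(p_x + p_y·(y/x)) and y* = (y/x)·x*.
Numerically y/x = 1.495349, so x* = 29/(10 + 2·1.495349) = 2.2324 and y* = 1.495349·2.2324 = 3.3382.

y* = 3.3382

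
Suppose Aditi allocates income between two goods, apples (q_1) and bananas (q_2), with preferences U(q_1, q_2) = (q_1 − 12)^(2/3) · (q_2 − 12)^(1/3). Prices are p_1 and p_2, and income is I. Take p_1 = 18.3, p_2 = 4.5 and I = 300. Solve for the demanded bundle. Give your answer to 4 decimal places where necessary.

q_1* = 12.9617, q_2* = 13.9556

MRS = 2·(q_2−12)/(q_1−12). Tangency with p_1/p_2 gives q_2−12 = (1/2)·(p_1/p_2)·(q_1−12).
Substituting into the budget: q_1* = 12 + 2/3·(I − 12·p_1 − 12·p_2)/p_1, and q_2* = 12 + 1/3·(…)/p_2.
Discretionary income = 300 − 12·18.3 − 12·4.5 = 26.4; q_1* = 12 + 2/3·26.4/18.3 = 12.9617; q_2* = 12 + 1/3·26.4/4.5 = 13.9556.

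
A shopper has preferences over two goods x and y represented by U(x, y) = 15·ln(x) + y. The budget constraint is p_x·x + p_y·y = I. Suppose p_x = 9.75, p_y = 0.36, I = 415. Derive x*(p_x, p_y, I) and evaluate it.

MU_x = 15/x, MU_y = 1. Tangency: 15/x = p_x/p_y.
So x*(p_x,p_y) = 15·p_y/p_x, independent of income; and y* = (I − 15·p_y)/p_y.
At the given prices: x* = 15·0.36/9.75 = 0.5538.

x* = 0.5538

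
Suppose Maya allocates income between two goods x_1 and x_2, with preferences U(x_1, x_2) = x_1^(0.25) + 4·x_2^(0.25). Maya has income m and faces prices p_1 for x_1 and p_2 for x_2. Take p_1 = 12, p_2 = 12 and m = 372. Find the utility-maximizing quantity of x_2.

x_2* = 26.7821

MRS = MU_x_1/MU_x_2 = (1/4)·(x_2/x_1)^(0.75). Set equal to p_1/p_2.
Hence x_2/x_1 = (4·p_1/p_2)^(1/(0.75)), i.e. raised to the 4/3 power.
With the ratio pinned down, the budget gives x_1* = m/(p_1 + p_2·(x_2/x_1)) and x_2* = (x_2/x_1)·x_1*.
Numerically x_2/x_1 = 6.349604, so x_1* = 372/(12 + 12·6.349604) = 4.2179 and x_2* = 6.349604·4.2179 = 26.7821.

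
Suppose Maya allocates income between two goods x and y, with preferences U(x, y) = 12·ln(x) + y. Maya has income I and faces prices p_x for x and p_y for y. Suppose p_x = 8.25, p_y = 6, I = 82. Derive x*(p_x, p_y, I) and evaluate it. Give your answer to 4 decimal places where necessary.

x* = 8.7273

So x*(p_x,p_y) = 12·p_y/p_x, independent of income; and y* = (I − 12·p_y)/p_y.
At the given prices: x* = 12·6/8.25 = 8.7273.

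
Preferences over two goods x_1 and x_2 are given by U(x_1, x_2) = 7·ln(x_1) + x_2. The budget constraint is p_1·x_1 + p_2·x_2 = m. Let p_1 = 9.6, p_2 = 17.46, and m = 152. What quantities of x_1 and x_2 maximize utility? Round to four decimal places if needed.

MU_x_1 = 7/x_1, MU_x_2 = 1. Tangency: 7/x_1 = p_1/p_2.
So x_1*(p_1,p_2) = 7·p_2/p_1, independent of income; and x_2* = (m − 7·p_2)/p_2.
At the given prices: x_1* = 7·17.46/9.6 = 12.7312, and x_2* = 1.7056.

x_1* = 12.7312, x_2* = 1.7056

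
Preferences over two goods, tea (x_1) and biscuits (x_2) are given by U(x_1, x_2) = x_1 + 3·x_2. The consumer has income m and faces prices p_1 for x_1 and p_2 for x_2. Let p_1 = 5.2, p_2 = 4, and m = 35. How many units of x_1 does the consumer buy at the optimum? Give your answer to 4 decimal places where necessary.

Perfect substitutes: compare marginal utility per dollar. 1/p_1 vs 3/p_2 → 0.1923 vs 0.75.
x_2 gives more utility per dollar, so spend all income on x_2: x_2* = m/p_2, x_1* = 0.
Numerically: x_1* = 0, x_2* = 8.75.

x_1* = 0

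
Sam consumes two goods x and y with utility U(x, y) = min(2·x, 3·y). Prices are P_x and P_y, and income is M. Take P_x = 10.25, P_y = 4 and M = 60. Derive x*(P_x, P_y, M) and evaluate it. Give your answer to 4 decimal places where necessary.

x* = 4.6452

With perfect complements, no substitution: consume in ratio x:y = 3:2.
Budget: P_x·x + P_y·(2/3)·x = M, so (3·P_x + 2·P_y)·x = 3·M.
Demand: x*(P_x,P_y,M) = 3·M/(3·P_x + 2·P_y), y* = 2·M/(3·P_x + 2·P_y).
Here 3·10.25 + 2·4 = 38.75, giving x* = 4.6452.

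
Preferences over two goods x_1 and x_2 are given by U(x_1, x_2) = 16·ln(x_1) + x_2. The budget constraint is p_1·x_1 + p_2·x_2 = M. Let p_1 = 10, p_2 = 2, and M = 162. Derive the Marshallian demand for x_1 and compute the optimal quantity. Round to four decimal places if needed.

MU_x_1 = 16/x_1, MU_x_2 = 1. Tangency: 16/x_1 = p_1/p_2.
So x_1*(p_1,p_2) = 16·p_2/p_1, independent of income; and x_2* = (M − 16·p_2)/p_2.
At the given prices: x_1* = 16·2/10 = 3.2.

x_1* = 3.2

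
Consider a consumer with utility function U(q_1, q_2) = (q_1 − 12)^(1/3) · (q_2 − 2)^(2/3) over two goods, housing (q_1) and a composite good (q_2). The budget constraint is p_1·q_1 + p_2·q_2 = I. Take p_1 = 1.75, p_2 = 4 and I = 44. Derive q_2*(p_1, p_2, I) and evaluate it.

MRS = (1/2)·(q_2−2)/(q_1−12). Tangency with p_1/p_2 gives q_2−2 = 2·(p_1/p_2)·(q_1−12).
Substituting into the budget: q_1* = 12 + 1/3·(I − 12·p_1 − 2·p_2)/p_1, and q_2* = 2 + 2/3·(…)/p_2.
Discretionary income = 44 − 12·1.75 − 2·4 = 15; q_2* = 2 + 2/3·15/4 = 4.5.

q_2* = 4.5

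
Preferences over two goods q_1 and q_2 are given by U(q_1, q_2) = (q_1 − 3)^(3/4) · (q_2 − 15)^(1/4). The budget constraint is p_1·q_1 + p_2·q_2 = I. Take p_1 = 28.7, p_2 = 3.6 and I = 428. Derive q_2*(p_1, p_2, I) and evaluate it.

Let q_1' = q_1−3, q_2' = q_2−15. MRS = 3·q_2'/q_1' = p_1/p_2.
After buying the subsistence bundle (3, 15), a share 0.75 of the remaining income goes to q_1: q_1* = 3 + 0.75·(I − 3p_1 − 15p_2)/p_1.
Discretionary income = 428 − 3·28.7 − 15·3.6 = 287.9; q_2* = 15 + 0.25·287.9/3.6 = 34.9931.

q_2* = 34.9931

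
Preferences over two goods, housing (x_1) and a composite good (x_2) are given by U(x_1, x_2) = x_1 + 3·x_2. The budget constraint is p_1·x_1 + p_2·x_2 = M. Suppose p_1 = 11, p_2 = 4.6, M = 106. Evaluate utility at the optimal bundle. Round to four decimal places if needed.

V = 69.1304

Linear utility — the consumer picks whichever good has higher MU/price: 1/11 = 0.0909 vs 3/4.6 = 0.6522.
x_2 gives more utility per dollar, so spend all income on x_2: x_2* = M/p_2, x_1* = 0.
Numerically: x_1* = 0, x_2* = 23.0435.
Utility at the optimum: U(0, 23.0435) = 69.1304.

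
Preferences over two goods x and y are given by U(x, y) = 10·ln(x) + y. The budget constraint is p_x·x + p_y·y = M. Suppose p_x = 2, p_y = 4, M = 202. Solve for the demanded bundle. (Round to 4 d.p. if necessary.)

Set MRS = p_x/p_y: (10/x)/1 = p_x/p_y.
So x*(p_x,p_y) = 10·p_y/p_x, independent of income; and y* = (M − 10·p_y)/p_y.
At the given prices: x* = 10·4/2 = 20, and y* = 40.5.

x* = 20, y* = 40.5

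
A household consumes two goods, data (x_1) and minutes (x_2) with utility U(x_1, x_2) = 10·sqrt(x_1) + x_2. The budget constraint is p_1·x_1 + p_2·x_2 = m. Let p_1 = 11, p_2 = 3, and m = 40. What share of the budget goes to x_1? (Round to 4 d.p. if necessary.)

share on x_1 = 0.5114

Set MRS = p_1/p_2: 5·x_1^(−1/2) = p_1/p_2.
Thus x_1* = (5·p_2/p_1)² — independent of m — with the rest of income spent on x_2.
Plugging in: x_1* = (5·3/11)² = 1.8595, x_2* = 6.5152.
Expenditure on x_1: 11·1.8595 = 20.4545; share = 0.5114.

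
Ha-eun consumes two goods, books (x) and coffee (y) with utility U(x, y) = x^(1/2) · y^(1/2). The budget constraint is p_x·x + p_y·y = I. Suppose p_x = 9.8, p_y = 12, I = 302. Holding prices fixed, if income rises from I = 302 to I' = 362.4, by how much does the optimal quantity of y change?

Tangency: MRS = y/x = p_x/p_y.
Rearranging, p_y·y = p_x·x. Substituting into the budget gives p_x·x·(1 + 1) = I.
Demand: x*(p_x,p_y,I) = 0.5·I/p_x and y* = 0.5·I/p_y.
At p_x=9.8, p_y=12, I=302: y* = 0.5·302/12 = 12.5833.
At I' = 362.4: y* = 15.1. Change: 15.1 − 12.5833 = 2.5167.

Δy* = 2.5167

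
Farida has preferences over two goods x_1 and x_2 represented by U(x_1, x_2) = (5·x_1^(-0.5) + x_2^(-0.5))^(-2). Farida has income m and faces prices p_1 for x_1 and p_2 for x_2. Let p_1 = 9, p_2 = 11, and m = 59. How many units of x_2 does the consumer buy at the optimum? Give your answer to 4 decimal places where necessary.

MRS = MU_x_1/MU_x_2 = 5·(x_2/x_1)^(1.5). Set equal to p_1/p_2.
Hence x_2/x_1 = ((1/5)·p_1/p_2)^(1/(1.5)), i.e. raised to the 2/3 power.
Substitute x_2 = (x_2/x_1)·x_1 into the budget: x_1* = m/(p_1 + p_2·(x_2/x_1)).
Numerically x_2/x_1 = 0.299171, so x_1* = 59/(9 + 11·0.299171) = 4.8003 and x_2* = 0.299171·4.8003 = 1.4361.

x_2* = 1.4361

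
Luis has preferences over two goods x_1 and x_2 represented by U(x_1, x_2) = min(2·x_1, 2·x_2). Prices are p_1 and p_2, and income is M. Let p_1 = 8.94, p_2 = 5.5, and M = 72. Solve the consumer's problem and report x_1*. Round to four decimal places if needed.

x_1* = 4.9861

With perfect complements, no substitution: consume in ratio x_1:x_2 = 2:2.
Budget: p_1·x_1 + p_2·x_1 = M, so (2·p_1 + 2·p_2)·x_1 = 2·M.
Demand: x_1*(p_1,p_2,M) = 2·M/(2·p_1 + 2·p_2), x_2* = 2·M/(2·p_1 + 2·p_2).
Here 2·8.94 + 2·5.5 = 28.88, giving x_1* = 4.9861.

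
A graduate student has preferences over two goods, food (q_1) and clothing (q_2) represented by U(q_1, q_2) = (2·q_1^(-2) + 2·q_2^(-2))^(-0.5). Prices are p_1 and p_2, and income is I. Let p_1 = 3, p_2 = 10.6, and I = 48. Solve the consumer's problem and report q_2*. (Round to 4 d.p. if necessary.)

q_2* = 3.1643

MRS = MU_q_1/MU_q_2 = (q_2/q_1)^(3). Set equal to p_1/p_2.
Solve for the ratio: q_2/q_1 = [p_1/p_2]^(1/3).
With the ratio pinned down, the budget gives q_1* = I/(p_1 + p_2·(q_2/q_1)) and q_2* = (q_2/q_1)·q_1*.
Numerically q_2/q_1 = 0.656556, so q_1* = 48/(3 + 10.6·0.656556) = 4.8195 and q_2* = 0.656556·4.8195 = 3.1643.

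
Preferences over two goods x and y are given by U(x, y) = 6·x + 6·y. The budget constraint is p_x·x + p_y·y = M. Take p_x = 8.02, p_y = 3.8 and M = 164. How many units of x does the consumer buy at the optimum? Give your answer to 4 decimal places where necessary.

x* = 0

Perfect substitutes: compare marginal utility per dollar. 6/p_x vs 6/p_y → 0.7481 vs 1.5789.
y gives more utility per dollar, so spend all income on y: y* = M/p_y, x* = 0.
Numerically: x* = 0, y* = 43.1579.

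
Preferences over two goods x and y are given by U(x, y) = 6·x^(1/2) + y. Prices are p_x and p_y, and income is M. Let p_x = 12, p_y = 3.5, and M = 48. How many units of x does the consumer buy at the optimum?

x* = 0.7656

Set MRS = p_x/p_y: 3·x^(−1/2) = p_x/p_y.
Thus x* = (3·p_y/p_x)² — independent of M — with the rest of income spent on y.
Plugging in: x* = (3·3.5/12)² = 0.7656.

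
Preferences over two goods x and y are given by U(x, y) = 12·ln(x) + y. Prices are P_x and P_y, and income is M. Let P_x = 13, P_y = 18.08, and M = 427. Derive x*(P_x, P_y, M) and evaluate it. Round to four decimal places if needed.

x* = 16.6892

At the given prices: x* = 12·18.08/13 = 16.6892.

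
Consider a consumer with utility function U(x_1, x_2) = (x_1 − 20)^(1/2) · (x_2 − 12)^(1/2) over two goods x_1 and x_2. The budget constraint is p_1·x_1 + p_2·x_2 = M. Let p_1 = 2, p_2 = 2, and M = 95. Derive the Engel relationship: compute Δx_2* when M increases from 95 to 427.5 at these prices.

Δx_2* = 83.125

Let x_1' = x_1−20, x_2' = x_2−12. MRS = x_2'/x_1' = p_1/p_2.
After buying the subsistence bundle (20, 12), a share 0.5 of the remaining income goes to x_1: x_1* = 20 + 0.5·(M − 20p_1 − 12p_2)/p_1.
Discretionary income = 95 − 20·2 − 12·2 = 31; x_2* = 12 + 0.5·31/2 = 19.75.
At M' = 427.5: x_2* = 102.875. Change: 102.875 − 19.75 = 83.125.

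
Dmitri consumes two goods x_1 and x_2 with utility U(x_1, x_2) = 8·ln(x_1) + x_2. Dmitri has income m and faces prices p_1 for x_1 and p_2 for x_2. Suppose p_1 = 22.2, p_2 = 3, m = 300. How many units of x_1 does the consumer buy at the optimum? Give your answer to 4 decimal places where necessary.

MU_x_1 = 8/x_1, MU_x_2 = 1. Tangency: 8/x_1 = p_1/p_2.
So x_1*(p_1,p_2) = 8·p_2/p_1, independent of income; and x_2* = (m − 8·p_2)/p_2.
At the given prices: x_1* = 8·3/22.2 = 1.0811.

x_1* = 1.0811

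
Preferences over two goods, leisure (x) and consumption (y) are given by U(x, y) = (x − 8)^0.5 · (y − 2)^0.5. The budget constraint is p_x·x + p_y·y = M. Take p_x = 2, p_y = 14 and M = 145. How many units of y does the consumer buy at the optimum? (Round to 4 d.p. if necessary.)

y* = 5.6071

MRS = (y−2)/(x−8). Tangency with p_x/p_y gives y−2 = (p_x/p_y)·(x−8).
Substituting into the budget: x* = 8 + 0.5·(M − 8·p_x − 2·p_y)/p_x, and y* = 2 + 0.5·(…)/p_y.
Discretionary income = 145 − 8·2 − 2·14 = 101; y* = 2 + 0.5·101/14 = 5.6071.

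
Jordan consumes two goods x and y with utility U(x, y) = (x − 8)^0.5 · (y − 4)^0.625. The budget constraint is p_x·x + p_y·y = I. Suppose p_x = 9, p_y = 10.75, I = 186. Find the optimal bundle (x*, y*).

x* = 11.5062, y* = 7.6693

Let x' = x−8, y' = y−4. MRS = (4/5)·y'/x' = p_x/p_y.
Substituting into the budget: x* = 8 + 4/9·(I − 8·p_x − 4·p_y)/p_x, and y* = 4 + 5/9·(…)/p_y.
Discretionary income = 186 − 8·9 − 4·10.75 = 71; x* = 8 + 4/9·71/9 = 11.5062; y* = 4 + 5/9·71/10.75 = 7.6693.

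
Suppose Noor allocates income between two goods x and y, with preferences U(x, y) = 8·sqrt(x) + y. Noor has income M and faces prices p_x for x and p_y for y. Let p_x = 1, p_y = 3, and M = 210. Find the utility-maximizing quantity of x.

MU_x = 4/√x, MU_y = 1. Tangency: 4/√x = p_x/p_y.
Thus x* = (4·p_y/p_x)² — independent of M — with the rest of income spent on y.
Plugging in: x* = (4·3/1)² = 144.

x* = 144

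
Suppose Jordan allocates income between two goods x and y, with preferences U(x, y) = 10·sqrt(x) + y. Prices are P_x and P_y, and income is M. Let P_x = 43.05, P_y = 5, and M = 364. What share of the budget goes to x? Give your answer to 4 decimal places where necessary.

Utility is quasi-linear in y; the FOC for x is 5/√x = P_x/P_y.
Thus x* = (5·P_y/P_x)² — independent of M — with the rest of income spent on y.
Plugging in: x* = (5·5/43.05)² = 0.3372, y* = 69.8964.
Expenditure on x: 43.05·0.3372 = 14.518; share = 0.0399.

share on x = 0.0399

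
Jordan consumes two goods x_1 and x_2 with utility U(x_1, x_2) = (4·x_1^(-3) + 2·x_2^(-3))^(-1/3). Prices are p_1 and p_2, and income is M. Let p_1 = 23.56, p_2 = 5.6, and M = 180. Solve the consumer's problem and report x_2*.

x_2* = 7.1534

MU_x_1 ∝ 4·x_1^(-4), MU_x_2 ∝ 2·x_2^(-4), so MRS = 2·(x_2/x_1)^(4) = p_1/p_2.
Hence x_2/x_1 = ((1/2)·p_1/p_2)^(1/(4)), i.e. raised to the 0.25 power.
With the ratio pinned down, the budget gives x_1* = M/(p_1 + p_2·(x_2/x_1)) and x_2* = (x_2/x_1)·x_1*.
Numerically x_2/x_1 = 1.204313, so x_1* = 180/(23.56 + 5.6·1.204313) = 5.9398 and x_2* = 1.204313·5.9398 = 7.1534.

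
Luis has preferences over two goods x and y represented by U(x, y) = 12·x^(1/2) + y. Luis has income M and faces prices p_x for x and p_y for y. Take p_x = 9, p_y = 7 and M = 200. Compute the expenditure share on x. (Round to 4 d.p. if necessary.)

share on x = 0.98

Utility is quasi-linear in y; the FOC for x is 6/√x = p_x/p_y.
Thus x* = (6·p_y/p_x)² — independent of M — with the rest of income spent on y.
Plugging in: x* = (6·7/9)² = 21.7778, y* = 0.5714.
Expenditure on x: 9·21.7778 = 196; share = 0.98.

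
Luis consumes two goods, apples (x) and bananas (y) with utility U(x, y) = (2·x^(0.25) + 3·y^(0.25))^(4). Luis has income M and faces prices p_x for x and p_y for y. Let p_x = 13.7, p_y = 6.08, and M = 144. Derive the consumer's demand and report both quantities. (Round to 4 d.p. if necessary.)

Numerically y/x = 5.072371, so x* = 144/(13.7 + 6.08·5.072371) = 3.233 and y* = 5.072371·3.233 = 16.3992.

x* = 3.233, y* = 16.3992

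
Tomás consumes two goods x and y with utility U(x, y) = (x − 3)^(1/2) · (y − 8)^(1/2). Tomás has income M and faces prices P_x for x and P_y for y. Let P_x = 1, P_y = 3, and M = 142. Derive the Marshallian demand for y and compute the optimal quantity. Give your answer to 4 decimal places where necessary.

y* = 27.1667

MRS = (y−8)/(x−3). Tangency with P_x/P_y gives y−8 = (P_x/P_y)·(x−3).
After buying the subsistence bundle (3, 8), a share 0.5 of the remaining income goes to x: x* = 3 + 0.5·(M − 3P_x − 8P_y)/P_x.
Discretionary income = 142 − 3·1 − 8·3 = 115; y* = 8 + 0.5·115/3 = 27.1667.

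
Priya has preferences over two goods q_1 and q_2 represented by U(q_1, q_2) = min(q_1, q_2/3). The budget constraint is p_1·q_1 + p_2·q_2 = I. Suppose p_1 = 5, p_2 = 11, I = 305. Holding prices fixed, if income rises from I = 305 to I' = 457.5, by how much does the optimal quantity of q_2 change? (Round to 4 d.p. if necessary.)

Here 5 + 3·11 = 38, giving q_2* = 24.0789.
At I' = 457.5: q_2* = 36.1184. Change: 36.1184 − 24.0789 = 12.0395.

Δq_2* = 12.0395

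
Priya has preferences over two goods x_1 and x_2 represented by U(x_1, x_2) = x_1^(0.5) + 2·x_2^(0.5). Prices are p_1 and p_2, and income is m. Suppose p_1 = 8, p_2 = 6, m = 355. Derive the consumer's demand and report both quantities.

x_1* = 7.0066, x_2* = 49.8246

MRS = MU_x_1/MU_x_2 = (1/2)·(x_2/x_1)^(0.5). Set equal to p_1/p_2.
Solve for the ratio: x_2/x_1 = [2·p_1/p_2]^(2).
With the ratio pinned down, the budget gives x_1* = m/(p_1 + p_2·(x_2/x_1)) and x_2* = (x_2/x_1)·x_1*.
Numerically x_2/x_1 = 7.111111, so x_1* = 355/(8 + 6·7.111111) = 7.0066 and x_2* = 7.111111·7.0066 = 49.8246.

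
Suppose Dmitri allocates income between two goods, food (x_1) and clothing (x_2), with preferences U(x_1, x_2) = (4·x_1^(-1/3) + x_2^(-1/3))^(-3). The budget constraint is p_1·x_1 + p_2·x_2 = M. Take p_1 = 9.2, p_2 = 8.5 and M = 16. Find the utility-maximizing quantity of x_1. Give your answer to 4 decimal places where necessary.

x_1* = 1.2915

From the CES first-order condition, 4·(x_2/x_1)^(4/3) = p_1/p_2.
Hence x_2/x_1 = ((1/4)·p_1/p_2)^(1/(4/3)), i.e. raised to the 0.75 power.
Substitute x_2 = (x_2/x_1)·x_1 into the budget: x_1* = M/(p_1 + p_2·(x_2/x_1)).
Numerically x_2/x_1 = 0.375173, so x_1* = 16/(9.2 + 8.5·0.375173) = 1.2915.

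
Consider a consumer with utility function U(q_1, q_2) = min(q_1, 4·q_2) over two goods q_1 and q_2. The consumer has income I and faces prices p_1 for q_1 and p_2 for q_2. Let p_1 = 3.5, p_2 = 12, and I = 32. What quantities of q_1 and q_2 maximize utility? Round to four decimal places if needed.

Demand: q_1*(p_1,p_2,I) = 4·I/(4·p_1 + p_2), q_2* = I/(4·p_1 + p_2).
Here 4·3.5 + 12 = 26, giving q_1* = 4.9231 and q_2* = 1.2308.

q_1* = 4.9231, q_2* = 1.2308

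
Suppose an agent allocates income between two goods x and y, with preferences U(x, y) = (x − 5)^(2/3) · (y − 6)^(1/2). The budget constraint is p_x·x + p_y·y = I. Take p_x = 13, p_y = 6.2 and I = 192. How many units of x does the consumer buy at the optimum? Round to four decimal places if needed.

x* = 8.9473

After buying the subsistence bundle (5, 6), a share 4/7 of the remaining income goes to x: x* = 5 + 4/7·(I − 5p_x − 6p_y)/p_x.
Discretionary income = 192 − 5·13 − 6·6.2 = 89.8; x* = 5 + 4/7·89.8/13 = 8.9473.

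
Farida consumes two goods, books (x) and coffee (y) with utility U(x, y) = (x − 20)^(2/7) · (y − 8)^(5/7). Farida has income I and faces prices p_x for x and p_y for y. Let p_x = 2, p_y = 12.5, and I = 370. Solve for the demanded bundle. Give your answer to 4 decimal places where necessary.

x* = 52.8571, y* = 21.1429

Discretionary income = 370 − 20·2 − 8·12.5 = 230; x* = 20 + 2/7·230/2 = 52.8571; y* = 8 + 5/7·230/12.5 = 21.1429.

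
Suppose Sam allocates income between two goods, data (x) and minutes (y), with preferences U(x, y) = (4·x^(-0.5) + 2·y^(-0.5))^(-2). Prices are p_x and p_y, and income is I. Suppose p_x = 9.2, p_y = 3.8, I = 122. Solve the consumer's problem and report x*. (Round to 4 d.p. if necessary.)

x* = 9.0262

MRS = MU_x/MU_y = 2·(y/x)^(1.5). Set equal to p_x/p_y.
Hence y/x = ((1/2)·p_x/p_y)^(1/(1.5)), i.e. raised to the 2/3 power.
With the ratio pinned down, the budget gives x* = I/(p_x + p_y·(y/x)) and y* = (y/x)·x*.
Numerically y/x = 1.135837, so x* = 122/(9.2 + 3.8·1.135837) = 9.0262.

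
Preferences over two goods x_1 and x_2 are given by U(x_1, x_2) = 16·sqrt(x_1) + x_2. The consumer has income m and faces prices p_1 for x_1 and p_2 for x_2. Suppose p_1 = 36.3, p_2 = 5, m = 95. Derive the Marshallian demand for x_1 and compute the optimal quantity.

x_1* = 1.2142

Utility is quasi-linear in x_2; the FOC for x_1 is 8/√x_1 = p_1/p_2.
Solve: √x_1 = 8·p_2/p_1, so x_1*(p_1,p_2) = (8·p_2/p_1)², and x_2* = (m − p_1·x_1*)/p_2.
Plugging in: x_1* = (8·5/36.3)² = 1.2142.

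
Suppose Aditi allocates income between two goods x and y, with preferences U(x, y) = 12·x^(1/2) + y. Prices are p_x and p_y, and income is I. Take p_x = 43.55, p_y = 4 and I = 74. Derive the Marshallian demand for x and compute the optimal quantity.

x* = 0.3037

Thus x* = (6·p_y/p_x)² — independent of I — with the rest of income spent on y.
Plugging in: x* = (6·4/43.55)² = 0.3037.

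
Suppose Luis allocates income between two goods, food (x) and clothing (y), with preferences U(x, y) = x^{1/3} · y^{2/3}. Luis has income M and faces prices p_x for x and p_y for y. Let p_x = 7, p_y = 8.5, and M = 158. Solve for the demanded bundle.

x* = 7.5238, y* = 12.3922

MU_x/MU_y = (1/3·y)/(2/3·x); tangency sets this equal to p_x/p_y.
Rearranging, p_y·y = 2·p_x·x. Substituting into the budget gives p_x·x·(1 + 2) = M.
Demand: x*(p_x,p_y,M) = 1/3·M/p_x and y* = 2/3·M/p_y.
At p_x=7, p_y=8.5, M=158: x* = 1/3·158/7 = 7.5238, y* = 12.3922.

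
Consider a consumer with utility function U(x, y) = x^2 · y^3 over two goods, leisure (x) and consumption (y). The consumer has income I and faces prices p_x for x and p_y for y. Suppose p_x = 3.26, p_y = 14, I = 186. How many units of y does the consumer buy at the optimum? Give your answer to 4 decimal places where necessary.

y* = 7.9714

Tangency: MRS = (2/3)·y/x = p_x/p_y.
Rearranging, p_y·y = (3/2)·p_x·x. Substituting into the budget gives p_x·x·(1 + (3/2)) = I.
Demand: x*(p_x,p_y,I) = 0.4·I/p_x and y* = 0.6·I/p_y.
At p_x=3.26, p_y=14, I=186: y* = 0.6·186/14 = 7.9714.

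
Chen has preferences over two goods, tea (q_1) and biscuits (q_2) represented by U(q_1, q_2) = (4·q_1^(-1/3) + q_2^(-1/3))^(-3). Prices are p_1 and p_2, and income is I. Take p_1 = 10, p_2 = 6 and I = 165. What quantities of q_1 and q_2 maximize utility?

q_1* = 12.5842, q_2* = 6.5263

MU_q_1 ∝ 4·q_1^(-4/3), MU_q_2 ∝ q_2^(-4/3), so MRS = 4·(q_2/q_1)^(4/3) = p_1/p_2.
Hence q_2/q_1 = ((1/4)·p_1/p_2)^(1/(4/3)), i.e. raised to the 0.75 power.
Substitute q_2 = (q_2/q_1)·q_1 into the budget: q_1* = I/(p_1 + p_2·(q_2/q_1)).
Numerically q_2/q_1 = 0.518611, so q_1* = 165/(10 + 6·0.518611) = 12.5842 and q_2* = 0.518611·12.5842 = 6.5263.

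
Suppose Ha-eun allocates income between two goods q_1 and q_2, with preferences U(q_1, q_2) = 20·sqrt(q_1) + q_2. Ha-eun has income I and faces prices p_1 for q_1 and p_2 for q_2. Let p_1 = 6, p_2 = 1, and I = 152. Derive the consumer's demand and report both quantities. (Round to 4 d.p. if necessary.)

q_1* = 2.7778, q_2* = 135.3333

Set MRS = p_1/p_2: 10·q_1^(−1/2) = p_1/p_2.
Thus q_1* = (10·p_2/p_1)² — independent of I — with the rest of income spent on q_2.
Plugging in: q_1* = (10·1/6)² = 2.7778, q_2* = 135.3333.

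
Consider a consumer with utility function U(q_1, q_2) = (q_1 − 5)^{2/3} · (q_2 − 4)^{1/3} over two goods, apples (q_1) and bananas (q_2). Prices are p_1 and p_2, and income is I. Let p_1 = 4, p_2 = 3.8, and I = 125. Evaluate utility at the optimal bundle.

V = 12.0839

Let q_1' = q_1−5, q_2' = q_2−4. MRS = 2·q_2'/q_1' = p_1/p_2.
After buying the subsistence bundle (5, 4), a share 2/3 of the remaining income goes to q_1: q_1* = 5 + 2/3·(I − 5p_1 − 4p_2)/p_1.
Discretionary income = 125 − 5·4 − 4·3.8 = 89.8; q_1* = 5 + 2/3·89.8/4 = 19.9667; q_2* = 4 + 1/3·89.8/3.8 = 11.8772.
Utility at the optimum: U(19.9667, 11.8772) = 12.0839.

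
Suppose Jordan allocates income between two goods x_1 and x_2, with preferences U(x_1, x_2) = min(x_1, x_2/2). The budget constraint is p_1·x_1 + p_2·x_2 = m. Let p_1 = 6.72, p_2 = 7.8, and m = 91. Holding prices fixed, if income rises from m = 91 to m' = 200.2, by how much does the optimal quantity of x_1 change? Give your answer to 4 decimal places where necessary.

With perfect complements, no substitution: consume in ratio x_1:x_2 = 1:2.
Budget: p_1·x_1 + p_2·2·x_1 = m, so (p_1 + 2·p_2)·x_1 = m.
Demand: x_1*(p_1,p_2,m) = m/(p_1 + 2·p_2), x_2* = 2·m/(p_1 + 2·p_2).
Here 6.72 + 2·7.8 = 22.32, giving x_1* = 4.0771.
At m' = 200.2: x_1* = 8.9695. Change: 8.9695 − 4.0771 = 4.8925.

Δx_1* = 4.8925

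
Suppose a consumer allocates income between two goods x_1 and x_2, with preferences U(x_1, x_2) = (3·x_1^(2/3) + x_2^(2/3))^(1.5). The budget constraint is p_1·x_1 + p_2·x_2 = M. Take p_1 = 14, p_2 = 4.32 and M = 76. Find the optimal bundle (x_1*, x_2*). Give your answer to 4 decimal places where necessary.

MRS = MU_x_1/MU_x_2 = 3·(x_2/x_1)^(1/3). Set equal to p_1/p_2.
Solve for the ratio: x_2/x_1 = [(1/3)·p_1/p_2]^(3).
With the ratio pinned down, the budget gives x_1* = M/(p_1 + p_2·(x_2/x_1)) and x_2* = (x_2/x_1)·x_1*.
Numerically x_2/x_1 = 1.260576, so x_1* = 76/(14 + 4.32·1.260576) = 3.9083 and x_2* = 1.260576·3.9083 = 4.9267.

x_1* = 3.9083, x_2* = 4.9267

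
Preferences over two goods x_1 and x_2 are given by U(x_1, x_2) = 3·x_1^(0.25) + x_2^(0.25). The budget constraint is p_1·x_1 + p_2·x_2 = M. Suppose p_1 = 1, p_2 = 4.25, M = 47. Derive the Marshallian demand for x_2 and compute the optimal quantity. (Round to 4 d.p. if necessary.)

From the CES first-order condition, 3·(x_2/x_1)^(0.75) = p_1/p_2.
Hence x_2/x_1 = ((1/3)·p_1/p_2)^(1/(0.75)), i.e. raised to the 4/3 power.
With the ratio pinned down, the budget gives x_1* = M/(p_1 + p_2·(x_2/x_1)) and x_2* = (x_2/x_1)·x_1*.
Numerically x_2/x_1 = 0.033573, so x_1* = 47/(1 + 4.25·0.033573) = 41.1312 and x_2* = 0.033573·41.1312 = 1.3809.

x_2* = 1.3809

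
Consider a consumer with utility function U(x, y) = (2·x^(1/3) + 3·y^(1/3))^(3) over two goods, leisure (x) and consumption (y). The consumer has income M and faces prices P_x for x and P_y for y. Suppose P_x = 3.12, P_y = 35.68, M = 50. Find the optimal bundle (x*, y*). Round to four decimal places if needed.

MRS = MU_x/MU_y = (2/3)·(y/x)^(2/3). Set equal to P_x/P_y.
Hence y/x = ((3/2)·P_x/P_y)^(1/(2/3)), i.e. raised to the 1.5 power.
With the ratio pinned down, the budget gives x* = M/(P_x + P_y·(y/x)) and y* = (y/x)·x*.
Numerically y/x = 0.047504, so x* = 50/(3.12 + 35.68·0.047504) = 10.3843 and y* = 0.047504·10.3843 = 0.4933.

x* = 10.3843, y* = 0.4933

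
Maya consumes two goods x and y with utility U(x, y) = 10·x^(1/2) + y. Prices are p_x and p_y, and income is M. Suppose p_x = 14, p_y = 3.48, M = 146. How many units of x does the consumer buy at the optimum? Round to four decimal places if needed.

x* = 1.5447

Solve: √x = 5·p_y/p_x, so x*(p_x,p_y) = (5·p_y/p_x)², and y* = (M − p_x·x*)/p_y.
Plugging in: x* = (5·3.48/14)² = 1.5447.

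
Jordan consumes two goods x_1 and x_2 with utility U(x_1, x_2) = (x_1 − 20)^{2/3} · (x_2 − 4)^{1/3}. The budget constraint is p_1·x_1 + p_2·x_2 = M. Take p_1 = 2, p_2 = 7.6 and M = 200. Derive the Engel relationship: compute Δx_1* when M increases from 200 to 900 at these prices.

Δx_1* = 233.3333

This is Cobb-Douglas in (x_1−20, x_2−4): tangency gives 2/3·p_2·(x_2−4) = 1/3·p_1·(x_1−20).
After buying the subsistence bundle (20, 4), a share 2/3 of the remaining income goes to x_1: x_1* = 20 + 2/3·(M − 20p_1 − 4p_2)/p_1.
Discretionary income = 200 − 20·2 − 4·7.6 = 129.6; x_1* = 20 + 2/3·129.6/2 = 63.2.
At M' = 900: x_1* = 296.5333. Change: 296.5333 − 63.2 = 233.3333.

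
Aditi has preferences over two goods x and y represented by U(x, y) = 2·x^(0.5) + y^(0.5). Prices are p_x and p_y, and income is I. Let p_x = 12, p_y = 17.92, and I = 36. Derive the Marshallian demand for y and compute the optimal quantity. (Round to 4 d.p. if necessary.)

MRS = MU_x/MU_y = 2·(y/x)^(0.5). Set equal to p_x/p_y.
Hence y/x = ((1/2)·p_x/p_y)^(1/(0.5)), i.e. raised to the 2 power.
With the ratio pinned down, the budget gives x* = I/(p_x + p_y·(y/x)) and y* = (y/x)·x*.
Numerically y/x = 0.112105, so x* = 36/(12 + 17.92·0.112105) = 2.5698 and y* = 0.112105·2.5698 = 0.2881.

y* = 0.2881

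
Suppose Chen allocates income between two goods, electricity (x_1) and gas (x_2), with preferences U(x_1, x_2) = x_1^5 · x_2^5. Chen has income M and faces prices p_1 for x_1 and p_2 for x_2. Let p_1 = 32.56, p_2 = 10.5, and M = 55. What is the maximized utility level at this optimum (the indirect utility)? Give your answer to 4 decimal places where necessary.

V = 52.9613

MU_x_1/MU_x_2 = (5·x_2)/(5·x_1); tangency sets this equal to p_1/p_2.
Rearranging, p_2·x_2 = p_1·x_1. Substituting into the budget gives p_1·x_1·(1 + 1) = M.
Demand: x_1*(p_1,p_2,M) = 0.5·M/p_1 and x_2* = 0.5·M/p_2.
At p_1=32.56, p_2=10.5, M=55: x_1* = 0.5·55/32.56 = 0.8446, x_2* = 2.619.
Utility at the optimum: U(0.8446, 2.619) = 52.9613.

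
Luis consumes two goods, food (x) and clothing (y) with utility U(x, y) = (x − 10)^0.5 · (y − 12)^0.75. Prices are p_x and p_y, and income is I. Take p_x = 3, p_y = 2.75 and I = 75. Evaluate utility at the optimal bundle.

V = 2.6035

MRS = (2/3)·(y−12)/(x−10). Tangency with p_x/p_y gives y−12 = (3/2)·(p_x/p_y)·(x−10).
Substituting into the budget: x* = 10 + 0.4·(I − 10·p_x − 12·p_y)/p_x, and y* = 12 + 0.6·(…)/p_y.
Discretionary income = 75 − 10·3 − 12·2.75 = 12; x* = 10 + 0.4·12/3 = 11.6; y* = 12 + 0.6·12/2.75 = 14.6182.
Utility at the optimum: U(11.6, 14.6182) = 2.6035.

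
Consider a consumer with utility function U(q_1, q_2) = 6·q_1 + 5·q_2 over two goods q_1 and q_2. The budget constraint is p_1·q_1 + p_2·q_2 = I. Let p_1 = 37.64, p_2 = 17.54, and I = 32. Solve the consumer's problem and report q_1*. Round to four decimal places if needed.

q_1* = 0

Linear utility — the consumer picks whichever good has higher MU/price: 6/37.64 = 0.1594 vs 5/17.54 = 0.2851.
q_2 gives more utility per dollar, so spend all income on q_2: q_2* = I/p_2, q_1* = 0.
Numerically: q_1* = 0, q_2* = 1.8244.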